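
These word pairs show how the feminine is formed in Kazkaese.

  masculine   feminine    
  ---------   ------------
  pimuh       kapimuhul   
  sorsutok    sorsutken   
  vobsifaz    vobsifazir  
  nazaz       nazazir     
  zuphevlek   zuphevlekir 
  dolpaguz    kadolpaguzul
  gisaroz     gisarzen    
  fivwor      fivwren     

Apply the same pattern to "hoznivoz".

"hoznivoz" has last vowel 'o'. The stems whose last vowel is 'o' (fivwor → fivwren, sorsutok → sorsutken, gisaroz → gisarzen) delete the last vowel and add -en.
So hoznivoz → hoznivzen.

hoznivzen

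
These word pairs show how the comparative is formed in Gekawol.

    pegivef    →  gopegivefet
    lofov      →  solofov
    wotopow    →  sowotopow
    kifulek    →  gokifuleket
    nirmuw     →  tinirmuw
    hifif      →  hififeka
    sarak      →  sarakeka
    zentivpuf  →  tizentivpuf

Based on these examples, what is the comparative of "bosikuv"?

tibosikuv

wotopow and nirmuw both end in -w yet inflect differently (sowotopow, tinirmuw), so the final letter is not what conditions the rule; the last vowel is.
"bosikuv" has last vowel 'u'. The stems whose last vowel is 'u' (nirmuw → tinirmuw, zentivpuf → tizentivpuf) add the prefix ti-.
So bosikuv → tibosikuv.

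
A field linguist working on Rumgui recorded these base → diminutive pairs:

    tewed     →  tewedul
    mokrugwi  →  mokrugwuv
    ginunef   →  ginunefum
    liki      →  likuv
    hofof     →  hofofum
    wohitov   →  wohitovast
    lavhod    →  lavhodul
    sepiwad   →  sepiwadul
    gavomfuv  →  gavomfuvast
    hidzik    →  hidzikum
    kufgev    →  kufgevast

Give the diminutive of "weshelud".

lavhod and wohitov both have last vowel 'o' yet inflect differently (lavhodul, wohitovast), so the last vowel is not what conditions the rule; the final letter is.
"weshelud" ends in -d. The stems ending in -d (tewed → tewedul, sepiwad → sepiwadul, lavhod → lavhodul) add -ul.
The other patterns: stems ending in -i drop the final letter and add -uv; stems ending in -v add -ast; stems ending in -f or -k add -um.
So weshelud → wesheludul.

wesheludul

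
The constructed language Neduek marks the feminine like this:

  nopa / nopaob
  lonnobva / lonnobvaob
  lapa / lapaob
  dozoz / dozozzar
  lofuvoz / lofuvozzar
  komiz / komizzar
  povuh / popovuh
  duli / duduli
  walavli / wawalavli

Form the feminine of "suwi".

susuwi

komiz and duli both have last vowel 'i' yet inflect differently (komizzar, duduli), so the last vowel is not what conditions the rule; the final letter is.
"suwi" ends in -i. The stems ending in -i (duli → duduli, walavli → wawalavli) repeat the first consonant+vowel as a prefix.
So suwi → susuwi.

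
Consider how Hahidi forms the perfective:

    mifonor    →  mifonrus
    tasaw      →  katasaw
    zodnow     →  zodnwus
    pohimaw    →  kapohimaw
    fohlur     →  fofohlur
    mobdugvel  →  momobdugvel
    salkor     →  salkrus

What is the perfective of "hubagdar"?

pohimaw and zodnow both end in -w yet inflect differently (kapohimaw, zodnwus), so the final letter is not what conditions the rule; the last vowel is.
"hubagdar" has last vowel 'a'. The stems whose last vowel is 'a' (pohimaw → kapohimaw, tasaw → katasaw) add the prefix ka-.
The other patterns: stems whose last vowel is 'o' delete the last vowel and add -us; stems whose last vowel is 'e' or 'u' repeat the first consonant+vowel as a prefix.
So hubagdar → kahubagdar.

kahubagdar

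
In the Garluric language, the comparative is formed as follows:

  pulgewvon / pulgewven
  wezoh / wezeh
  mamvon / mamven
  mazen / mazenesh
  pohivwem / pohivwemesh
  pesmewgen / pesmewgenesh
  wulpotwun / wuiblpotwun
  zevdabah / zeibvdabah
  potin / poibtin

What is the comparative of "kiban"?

"kiban" has last vowel 'a'. The one such stem in the data (zevdabah → zeibvdabah) inserts -ib- after the first vowel (as do wulpotwun, potin), so the same rule applies.
The other patterns: stems whose last vowel is 'o' change the last vowel to 'e'; stems whose last vowel is 'e' add -esh.
So kiban → kiibban.

kiibban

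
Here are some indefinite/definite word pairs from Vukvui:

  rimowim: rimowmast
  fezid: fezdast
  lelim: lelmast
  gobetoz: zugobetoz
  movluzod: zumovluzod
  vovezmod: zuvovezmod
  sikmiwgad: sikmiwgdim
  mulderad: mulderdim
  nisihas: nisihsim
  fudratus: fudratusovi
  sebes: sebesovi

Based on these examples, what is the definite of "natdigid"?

natdigdast

fezid and movluzod both end in -d yet inflect differently (fezdast, zumovluzod), so the final letter is not what conditions the rule; the last vowel is.
"natdigid" has last vowel 'i'. The stems whose last vowel is 'i' (rimowim → rimowmast, fezid → fezdast, lelim → lelmast) delete the last vowel and add -ast.
So natdigid → natdigdast.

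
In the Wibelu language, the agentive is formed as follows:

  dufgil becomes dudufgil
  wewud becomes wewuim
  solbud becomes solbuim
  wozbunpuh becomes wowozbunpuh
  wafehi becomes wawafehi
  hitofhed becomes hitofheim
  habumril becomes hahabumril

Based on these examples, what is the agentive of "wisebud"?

wewud and wozbunpuh both have last vowel 'u' yet inflect differently (wewuim, wowozbunpuh), so the last vowel is not what conditions the rule; the final letter is.
"wisebud" ends in -d. The stems ending in -d (wewud → wewuim, hitofhed → hitofheim, solbud → solbuim) drop the final letter and add -im.
The other pattern: stems ending in -h, -i or -l repeat the first consonant+vowel as a prefix.
So wisebud → wisebuim.

wisebuim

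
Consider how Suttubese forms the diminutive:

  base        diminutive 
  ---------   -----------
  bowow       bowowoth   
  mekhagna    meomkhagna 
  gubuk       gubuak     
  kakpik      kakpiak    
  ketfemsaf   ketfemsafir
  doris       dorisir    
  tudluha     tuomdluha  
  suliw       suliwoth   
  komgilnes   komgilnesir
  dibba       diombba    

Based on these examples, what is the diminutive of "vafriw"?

suliw and kakpik both have last vowel 'i' yet inflect differently (suliwoth, kakpiak), so the last vowel is not what conditions the rule; the final letter is.
"vafriw" ends in -w. The stems ending in -w (bowow → bowowoth, suliw → suliwoth) add -oth.
So vafriw → vafriwoth.

vafriwoth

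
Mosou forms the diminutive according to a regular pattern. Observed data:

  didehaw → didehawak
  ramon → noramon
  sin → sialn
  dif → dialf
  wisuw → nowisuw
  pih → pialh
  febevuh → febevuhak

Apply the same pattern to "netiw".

nonetiw

sin and ramon both end in -n yet inflect differently (sialn, noramon), so the final letter is not what conditions the rule; the number of vowels is.
"netiw" has 2 vowels. The stems with 2 vowels (ramon → noramon, wisuw → nowisuw) add the prefix no-.
The other patterns: stems with 1 vowel insert -al- after the first vowel; stems with 3 vowels add -ak.
So netiw → nonetiw.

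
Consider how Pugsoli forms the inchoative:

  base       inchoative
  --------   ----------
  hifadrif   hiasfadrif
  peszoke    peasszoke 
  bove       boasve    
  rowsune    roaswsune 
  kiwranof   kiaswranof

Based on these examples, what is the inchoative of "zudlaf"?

Every pair shown (hifadrif → hiasfadrif, peszoke → peasszoke, bove → boasve, …) follows the same rule: insert -as- after the first vowel.
So zudlaf → zuasdlaf.

zuasdlaf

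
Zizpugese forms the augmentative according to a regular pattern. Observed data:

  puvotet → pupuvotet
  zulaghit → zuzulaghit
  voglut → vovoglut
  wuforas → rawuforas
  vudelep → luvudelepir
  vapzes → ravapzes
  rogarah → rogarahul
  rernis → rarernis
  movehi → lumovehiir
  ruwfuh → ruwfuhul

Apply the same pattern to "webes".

puvotet and vapzes both have last vowel 'e' yet inflect differently (pupuvotet, ravapzes), so the last vowel is not what conditions the rule; the final letter is.
"webes" ends in -s. The stems ending in -s (wuforas → rawuforas, vapzes → ravapzes, rernis → rarernis) add the prefix ra-.
The other patterns: stems ending in -t repeat the first consonant+vowel as a prefix; stems ending in -h add -ul; stems ending in -i or -p add lu- … -ir around the stem.
So webes → rawebes.

rawebes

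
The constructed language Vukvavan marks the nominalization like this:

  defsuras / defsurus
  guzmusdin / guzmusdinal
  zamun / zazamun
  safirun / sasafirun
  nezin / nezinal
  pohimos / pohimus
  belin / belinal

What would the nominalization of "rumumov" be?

rumumuv

"rumumov" has last vowel 'o'. The one such stem in the data (pohimos → pohimus) changes the last vowel to 'u' (as does defsuras), so the same rule applies.
The other patterns: stems whose last vowel is 'u' repeat the first consonant+vowel as a prefix; stems whose last vowel is 'i' add -al.
So rumumov → rumumuv.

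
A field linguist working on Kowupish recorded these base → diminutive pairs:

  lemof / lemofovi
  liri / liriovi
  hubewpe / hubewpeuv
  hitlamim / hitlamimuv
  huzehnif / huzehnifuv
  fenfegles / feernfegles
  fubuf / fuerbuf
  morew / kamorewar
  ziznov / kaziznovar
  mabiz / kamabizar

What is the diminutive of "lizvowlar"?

lemof and huzehnif both end in -f yet inflect differently (lemofovi, huzehnifuv), so the final letter is not what conditions the rule; the first letter is.
"lizvowlar" begins with l-. The stems beginning with l- (lemof → lemofovi, liri → liriovi) add -ovi.
The other patterns: stems beginning with h- add -uv; stems beginning with f- insert -er- after the first vowel; stems beginning with m- or z- add ka- … -ar around the stem.
So lizvowlar → lizvowlarovi.

lizvowlarovi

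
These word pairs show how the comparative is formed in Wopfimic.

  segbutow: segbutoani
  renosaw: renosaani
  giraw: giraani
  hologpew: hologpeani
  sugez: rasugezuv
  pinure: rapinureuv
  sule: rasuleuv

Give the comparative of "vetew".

veteani

hologpew and sugez both have last vowel 'e' yet inflect differently (hologpeani, rasugezuv), so the last vowel is not what conditions the rule; the final letter is.
"vetew" ends in -w. The stems ending in -w (segbutow → segbutoani, renosaw → renosaani, giraw → giraani) drop the final letter and add -ani.
The other pattern: stems ending in -e or -z add ra- … -uv around the stem.
So vetew → veteani.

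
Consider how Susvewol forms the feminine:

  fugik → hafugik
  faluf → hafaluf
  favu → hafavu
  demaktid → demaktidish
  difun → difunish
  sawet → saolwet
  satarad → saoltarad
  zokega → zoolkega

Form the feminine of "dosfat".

dosfatish

"dosfat" begins with d-. The stems beginning with d- (demaktid → demaktidish, difun → difunish) add -ish.
So dosfat → dosfatish.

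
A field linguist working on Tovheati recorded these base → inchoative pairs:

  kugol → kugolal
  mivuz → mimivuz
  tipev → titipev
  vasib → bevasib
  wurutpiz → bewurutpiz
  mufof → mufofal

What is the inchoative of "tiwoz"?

tiwozal

"tiwoz" has last vowel 'o'. The stems whose last vowel is 'o' (kugol → kugolal, mufof → mufofal) add -al.
So tiwoz → tiwozal.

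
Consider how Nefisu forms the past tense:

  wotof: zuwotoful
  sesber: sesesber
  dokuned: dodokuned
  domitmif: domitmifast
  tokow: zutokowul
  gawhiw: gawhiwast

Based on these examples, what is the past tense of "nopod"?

zunopodul

domitmif and wotof both end in -f yet inflect differently (domitmifast, zuwotoful), so the final letter is not what conditions the rule; the last vowel is.
"nopod" has last vowel 'o'. The stems whose last vowel is 'o' (wotof → zuwotoful, tokow → zutokowul) add zu- … -ul around the stem.
So nopod → zunopodul.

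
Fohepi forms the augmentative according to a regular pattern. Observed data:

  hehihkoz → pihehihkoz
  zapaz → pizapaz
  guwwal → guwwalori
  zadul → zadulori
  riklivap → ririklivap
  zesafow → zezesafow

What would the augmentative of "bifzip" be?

zapaz and guwwal both have last vowel 'a' yet inflect differently (pizapaz, guwwalori), so the last vowel is not what conditions the rule; the final letter is.
"bifzip" ends in -p. The one such stem in the data (riklivap → ririklivap) repeats the first consonant+vowel as a prefix (as does zesafow), so the same rule applies.
So bifzip → bibifzip.

bibifzip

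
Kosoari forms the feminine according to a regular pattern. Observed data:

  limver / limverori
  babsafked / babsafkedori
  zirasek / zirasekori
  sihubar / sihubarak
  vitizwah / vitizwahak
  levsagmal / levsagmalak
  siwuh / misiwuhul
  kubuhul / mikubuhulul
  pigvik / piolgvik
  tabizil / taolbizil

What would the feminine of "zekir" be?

limver and sihubar both end in -r yet inflect differently (limverori, sihubarak), so the final letter is not what conditions the rule; the last vowel is.
"zekir" has last vowel 'i'. The stems whose last vowel is 'i' (pigvik → piolgvik, tabizil → taolbizil) insert -ol- after the first vowel.
The other patterns: stems whose last vowel is 'e' add -ori; stems whose last vowel is 'a' add -ak; stems whose last vowel is 'u' add mi- … -ul around the stem.
So zekir → zeolkir.

zeolkir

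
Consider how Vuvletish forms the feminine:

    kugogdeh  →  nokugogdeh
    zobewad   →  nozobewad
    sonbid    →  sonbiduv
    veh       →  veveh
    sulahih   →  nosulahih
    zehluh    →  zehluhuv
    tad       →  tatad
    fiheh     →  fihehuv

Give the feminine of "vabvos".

"vabvos" has 2 vowels. The stems with 2 vowels (fiheh → fihehuv, sonbid → sonbiduv, zehluh → zehluhuv) add -uv.
The other patterns: stems with 1 vowel repeat the first consonant+vowel as a prefix; stems with 3 vowels add the prefix no-.
So vabvos → vabvosuv.

vabvosuv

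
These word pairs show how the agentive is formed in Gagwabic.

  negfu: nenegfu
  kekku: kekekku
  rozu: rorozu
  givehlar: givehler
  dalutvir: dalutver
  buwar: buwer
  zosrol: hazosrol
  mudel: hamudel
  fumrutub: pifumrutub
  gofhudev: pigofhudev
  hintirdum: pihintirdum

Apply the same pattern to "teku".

negfu and fumrutub both have last vowel 'u' yet inflect differently (nenegfu, pifumrutub), so the last vowel is not what conditions the rule; the final letter is.
"teku" ends in -u. The stems ending in -u (negfu → nenegfu, kekku → kekekku, rozu → rorozu) repeat the first consonant+vowel as a prefix.
So teku → teteku.

teteku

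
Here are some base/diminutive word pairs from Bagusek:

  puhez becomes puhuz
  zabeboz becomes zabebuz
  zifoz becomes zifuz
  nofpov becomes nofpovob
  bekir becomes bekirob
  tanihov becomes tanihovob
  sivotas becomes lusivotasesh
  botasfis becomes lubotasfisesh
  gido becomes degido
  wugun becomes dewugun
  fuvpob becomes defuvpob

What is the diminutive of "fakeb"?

zabeboz and nofpov both have last vowel 'o' yet inflect differently (zabebuz, nofpovob), so the last vowel is not what conditions the rule; the final letter is.
"fakeb" ends in -b. The one such stem in the data (fuvpob → defuvpob) adds the prefix de-, so the same rule applies.
So fakeb → defakeb.

defakeb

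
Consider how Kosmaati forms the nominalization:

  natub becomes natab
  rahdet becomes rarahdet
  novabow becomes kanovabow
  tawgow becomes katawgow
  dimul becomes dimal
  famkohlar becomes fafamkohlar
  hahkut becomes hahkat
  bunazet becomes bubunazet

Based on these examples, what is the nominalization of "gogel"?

gogogel

hahkut and rahdet both end in -t yet inflect differently (hahkat, rarahdet), so the final letter is not what conditions the rule; the last vowel is.
"gogel" has last vowel 'e'. The stems whose last vowel is 'e' (rahdet → rarahdet, bunazet → bubunazet) repeat the first consonant+vowel as a prefix.
The other patterns: stems whose last vowel is 'u' change the last vowel to 'a'; stems whose last vowel is 'o' add the prefix ka-.
So gogel → gogogel.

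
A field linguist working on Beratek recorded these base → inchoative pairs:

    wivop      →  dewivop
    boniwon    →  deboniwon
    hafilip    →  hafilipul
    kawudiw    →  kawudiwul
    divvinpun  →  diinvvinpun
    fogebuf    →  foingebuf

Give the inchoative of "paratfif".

wivop and hafilip both end in -p yet inflect differently (dewivop, hafilipul), so the final letter is not what conditions the rule; the last vowel is.
"paratfif" has last vowel 'i'. The stems whose last vowel is 'i' (hafilip → hafilipul, kawudiw → kawudiwul) add -ul.
So paratfif → paratfiful.

paratfiful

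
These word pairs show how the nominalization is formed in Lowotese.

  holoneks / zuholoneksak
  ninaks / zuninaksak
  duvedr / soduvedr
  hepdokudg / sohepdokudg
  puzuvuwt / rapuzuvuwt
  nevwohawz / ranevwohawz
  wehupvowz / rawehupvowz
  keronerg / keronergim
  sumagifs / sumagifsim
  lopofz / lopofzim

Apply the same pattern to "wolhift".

wolhiftim

hepdokudg and keronerg both end in -g yet inflect differently (sohepdokudg, keronergim), so the final letter is not what conditions the rule; the second-to-last letter is.
"wolhift" has second-to-last letter 'f'. The stems whose second-to-last letter is 'f' (sumagifs → sumagifsim, lopofz → lopofzim) add -im.
So wolhift → wolhiftim.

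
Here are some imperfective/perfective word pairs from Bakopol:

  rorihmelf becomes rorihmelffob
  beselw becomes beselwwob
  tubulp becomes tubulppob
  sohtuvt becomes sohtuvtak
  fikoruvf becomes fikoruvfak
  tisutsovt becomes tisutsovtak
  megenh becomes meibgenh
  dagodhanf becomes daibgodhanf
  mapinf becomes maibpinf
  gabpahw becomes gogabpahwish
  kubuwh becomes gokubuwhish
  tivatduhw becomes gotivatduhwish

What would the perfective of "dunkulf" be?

dunkulffob

rorihmelf and fikoruvf both end in -f yet inflect differently (rorihmelffob, fikoruvfak), so the final letter is not what conditions the rule; the second-to-last letter is.
"dunkulf" has second-to-last letter 'l'. The stems whose second-to-last letter is 'l' (rorihmelf → rorihmelffob, beselw → beselwwob, tubulp → tubulppob) double the final consonant and add -ob.
The other patterns: stems whose second-to-last letter is 'v' add -ak; stems whose second-to-last letter is 'n' insert -ib- after the first vowel; stems whose second-to-last letter is 'h' or 'w' add go- … -ish around the stem.
So dunkulf → dunkulffob.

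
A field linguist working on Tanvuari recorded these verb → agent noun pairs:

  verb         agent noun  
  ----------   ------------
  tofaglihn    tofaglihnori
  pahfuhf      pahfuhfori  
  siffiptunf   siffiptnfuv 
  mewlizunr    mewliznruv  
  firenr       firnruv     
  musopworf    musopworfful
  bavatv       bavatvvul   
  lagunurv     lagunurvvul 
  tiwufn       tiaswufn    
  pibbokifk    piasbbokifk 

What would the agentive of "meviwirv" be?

meviwirvvul

"meviwirv" has second-to-last letter 'r'. The stems whose second-to-last letter is 'r' (musopworf → musopworfful, lagunurv → lagunurvvul) double the final consonant and add -ul.
So meviwirv → meviwirvvul.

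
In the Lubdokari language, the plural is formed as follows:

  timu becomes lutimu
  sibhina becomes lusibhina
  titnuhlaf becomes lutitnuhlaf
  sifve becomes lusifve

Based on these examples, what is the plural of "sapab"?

Every pair shown (timu → lutimu, sibhina → lusibhina, titnuhlaf → lutitnuhlaf, …) follows the same rule: add the prefix lu-.
So sapab → lusapab.

lusapab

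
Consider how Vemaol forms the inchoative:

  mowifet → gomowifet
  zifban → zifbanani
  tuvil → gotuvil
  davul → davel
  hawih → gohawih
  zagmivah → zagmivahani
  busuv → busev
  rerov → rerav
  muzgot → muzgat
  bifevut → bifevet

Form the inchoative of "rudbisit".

gorudbisit

zagmivah and hawih both end in -h yet inflect differently (zagmivahani, gohawih), so the final letter is not what conditions the rule; the last vowel is.
"rudbisit" has last vowel 'i'. The stems whose last vowel is 'i' (hawih → gohawih, tuvil → gotuvil) add the prefix go-.
The other patterns: stems whose last vowel is 'a' add -ani; stems whose last vowel is 'u' change the last vowel to 'e'; stems whose last vowel is 'o' change the last vowel to 'a'.
So rudbisit → gorudbisit.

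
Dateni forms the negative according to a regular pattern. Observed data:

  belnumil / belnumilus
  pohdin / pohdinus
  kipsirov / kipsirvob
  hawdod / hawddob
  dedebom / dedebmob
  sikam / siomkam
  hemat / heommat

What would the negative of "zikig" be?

zikigus

dedebom and sikam both end in -m yet inflect differently (dedebmob, siomkam), so the final letter is not what conditions the rule; the last vowel is.
"zikig" has last vowel 'i'. The stems whose last vowel is 'i' (belnumil → belnumilus, pohdin → pohdinus) add -us.
So zikig → zikigus.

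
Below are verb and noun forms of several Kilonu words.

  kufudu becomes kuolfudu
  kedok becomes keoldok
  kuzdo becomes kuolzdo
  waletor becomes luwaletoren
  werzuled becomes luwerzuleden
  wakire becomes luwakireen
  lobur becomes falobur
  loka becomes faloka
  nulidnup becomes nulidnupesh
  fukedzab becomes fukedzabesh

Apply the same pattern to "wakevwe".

"wakevwe" begins with w-. The stems beginning with w- (waletor → luwaletoren, werzuled → luwerzuleden, wakire → luwakireen) add lu- … -en around the stem.
The other patterns: stems beginning with k- insert -ol- after the first vowel; stems beginning with l- add the prefix fa-; stems beginning with f- or n- add -esh.
So wakevwe → luwakevween.

luwakevween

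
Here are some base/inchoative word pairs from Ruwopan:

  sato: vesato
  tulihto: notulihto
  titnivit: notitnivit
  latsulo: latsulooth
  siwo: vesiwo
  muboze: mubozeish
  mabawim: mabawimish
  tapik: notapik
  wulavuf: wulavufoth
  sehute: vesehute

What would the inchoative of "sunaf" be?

muboze and sehute both end in -e yet inflect differently (mubozeish, vesehute), so the final letter is not what conditions the rule; the first letter is.
"sunaf" begins with s-. The stems beginning with s- (sehute → vesehute, sato → vesato, siwo → vesiwo) add the prefix ve-.
So sunaf → vesunaf.

vesunaf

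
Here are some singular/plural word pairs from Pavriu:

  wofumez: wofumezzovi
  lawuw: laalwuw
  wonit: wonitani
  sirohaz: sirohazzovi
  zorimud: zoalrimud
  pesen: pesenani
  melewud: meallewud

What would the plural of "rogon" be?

rogonani

pesen and wofumez both have last vowel 'e' yet inflect differently (pesenani, wofumezzovi), so the last vowel is not what conditions the rule; the final letter is.
"rogon" ends in -n. The one such stem in the data (pesen → pesenani) adds -ani, so the same rule applies.
The other patterns: stems ending in -z double the final consonant and add -ovi; stems ending in -d or -w insert -al- after the first vowel.
So rogon → rogonani.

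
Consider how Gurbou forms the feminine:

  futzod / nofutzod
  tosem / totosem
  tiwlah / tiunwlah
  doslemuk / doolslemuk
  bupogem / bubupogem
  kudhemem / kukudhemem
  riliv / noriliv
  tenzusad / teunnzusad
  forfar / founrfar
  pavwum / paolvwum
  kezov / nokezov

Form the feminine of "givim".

nogivim

futzod and tenzusad both end in -d yet inflect differently (nofutzod, teunnzusad), so the final letter is not what conditions the rule; the last vowel is.
"givim" has last vowel 'i'. The one such stem in the data (riliv → noriliv) adds the prefix no-, so the same rule applies.
The other patterns: stems whose last vowel is 'e' repeat the first consonant+vowel as a prefix; stems whose last vowel is 'a' insert -un- after the first vowel; stems whose last vowel is 'u' insert -ol- after the first vowel.
So givim → nogivim.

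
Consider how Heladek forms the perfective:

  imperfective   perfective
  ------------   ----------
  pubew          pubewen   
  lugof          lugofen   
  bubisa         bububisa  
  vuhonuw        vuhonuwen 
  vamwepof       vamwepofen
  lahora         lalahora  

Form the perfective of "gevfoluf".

"gevfoluf" ends in a consonant. The stems ending in a consonant (pubew → pubewen, lugof → lugofen, vuhonuw → vuhonuwen) add -en.
So gevfoluf → gevfolufen.

gevfolufen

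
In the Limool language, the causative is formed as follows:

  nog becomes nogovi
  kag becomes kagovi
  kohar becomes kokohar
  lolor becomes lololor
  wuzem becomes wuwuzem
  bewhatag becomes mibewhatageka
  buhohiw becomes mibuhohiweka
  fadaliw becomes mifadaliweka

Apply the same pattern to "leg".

legovi

nog and bewhatag both end in -g yet inflect differently (nogovi, mibewhatageka), so the final letter is not what conditions the rule; the number of vowels is.
"leg" has 1 vowel. The stems with 1 vowel (nog → nogovi, kag → kagovi) add -ovi.
So leg → legovi.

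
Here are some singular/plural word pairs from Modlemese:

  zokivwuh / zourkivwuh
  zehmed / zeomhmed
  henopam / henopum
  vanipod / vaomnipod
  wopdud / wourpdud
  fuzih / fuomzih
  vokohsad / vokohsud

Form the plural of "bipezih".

biompezih

"bipezih" has last vowel 'i'. The one such stem in the data (fuzih → fuomzih) inserts -om- after the first vowel (as do vanipod, zehmed), so the same rule applies.
The other patterns: stems whose last vowel is 'u' insert -ur- after the first vowel; stems whose last vowel is 'a' change the last vowel to 'u'.
So bipezih → biompezih.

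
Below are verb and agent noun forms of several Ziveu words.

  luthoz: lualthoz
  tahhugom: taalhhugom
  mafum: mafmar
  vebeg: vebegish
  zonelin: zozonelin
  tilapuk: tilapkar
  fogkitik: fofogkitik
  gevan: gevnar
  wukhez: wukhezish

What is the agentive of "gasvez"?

gasvezish

"gasvez" has last vowel 'e'. The stems whose last vowel is 'e' (vebeg → vebegish, wukhez → wukhezish) add -ish.
The other patterns: stems whose last vowel is 'a' or 'u' delete the last vowel and add -ar; stems whose last vowel is 'o' insert -al- after the first vowel; stems whose last vowel is 'i' repeat the first consonant+vowel as a prefix.
So gasvez → gasvezish.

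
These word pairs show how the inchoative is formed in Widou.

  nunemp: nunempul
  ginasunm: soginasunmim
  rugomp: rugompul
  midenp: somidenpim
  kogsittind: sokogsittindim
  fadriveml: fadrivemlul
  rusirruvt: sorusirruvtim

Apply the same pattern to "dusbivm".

sodusbivmim

rugomp and midenp both end in -p yet inflect differently (rugompul, somidenpim), so the final letter is not what conditions the rule; the second-to-last letter is.
"dusbivm" has second-to-last letter 'v'. The one such stem in the data (rusirruvt → sorusirruvtim) adds so- … -im around the stem, so the same rule applies.
So dusbivm → sodusbivmim.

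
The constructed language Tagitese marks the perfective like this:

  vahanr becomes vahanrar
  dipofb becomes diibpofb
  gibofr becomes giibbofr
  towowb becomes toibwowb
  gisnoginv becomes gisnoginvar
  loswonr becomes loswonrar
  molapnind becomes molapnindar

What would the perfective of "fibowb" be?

fiibbowb

vahanr and gibofr both end in -r yet inflect differently (vahanrar, giibbofr), so the final letter is not what conditions the rule; the second-to-last letter is.
"fibowb" has second-to-last letter 'w'. The one such stem in the data (towowb → toibwowb) inserts -ib- after the first vowel (as do dipofb, gibofr), so the same rule applies.
So fibowb → fiibbowb.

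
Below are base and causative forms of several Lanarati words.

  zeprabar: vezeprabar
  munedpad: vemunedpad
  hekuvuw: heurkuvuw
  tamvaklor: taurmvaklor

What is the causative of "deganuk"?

zeprabar and tamvaklor both end in -r yet inflect differently (vezeprabar, taurmvaklor), so the final letter is not what conditions the rule; the last vowel is.
"deganuk" has last vowel 'u'. The one such stem in the data (hekuvuw → heurkuvuw) inserts -ur- after the first vowel (as does tamvaklor), so the same rule applies.
The other pattern: stems whose last vowel is 'a' add the prefix ve-.
So deganuk → deurganuk.

deurganuk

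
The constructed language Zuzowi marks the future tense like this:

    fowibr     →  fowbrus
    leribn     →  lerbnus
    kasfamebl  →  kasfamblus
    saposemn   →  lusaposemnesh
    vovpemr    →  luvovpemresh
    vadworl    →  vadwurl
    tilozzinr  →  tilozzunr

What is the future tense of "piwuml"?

leribn and saposemn both end in -n yet inflect differently (lerbnus, lusaposemnesh), so the final letter is not what conditions the rule; the second-to-last letter is.
"piwuml" has second-to-last letter 'm'. The stems whose second-to-last letter is 'm' (saposemn → lusaposemnesh, vovpemr → luvovpemresh) add lu- … -esh around the stem.
The other patterns: stems whose second-to-last letter is 'b' delete the last vowel and add -us; stems whose second-to-last letter is 'n' or 'r' change the last vowel to 'u'.
So piwuml → lupiwumlesh.

lupiwumlesh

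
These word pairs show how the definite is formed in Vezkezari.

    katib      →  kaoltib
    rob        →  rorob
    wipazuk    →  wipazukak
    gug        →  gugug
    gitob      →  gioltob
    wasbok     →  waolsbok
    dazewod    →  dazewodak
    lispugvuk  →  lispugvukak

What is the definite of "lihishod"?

lihishodak

"lihishod" has 3 vowels. The stems with 3 vowels (wipazuk → wipazukak, lispugvuk → lispugvukak, dazewod → dazewodak) add -ak.
So lihishod → lihishodak.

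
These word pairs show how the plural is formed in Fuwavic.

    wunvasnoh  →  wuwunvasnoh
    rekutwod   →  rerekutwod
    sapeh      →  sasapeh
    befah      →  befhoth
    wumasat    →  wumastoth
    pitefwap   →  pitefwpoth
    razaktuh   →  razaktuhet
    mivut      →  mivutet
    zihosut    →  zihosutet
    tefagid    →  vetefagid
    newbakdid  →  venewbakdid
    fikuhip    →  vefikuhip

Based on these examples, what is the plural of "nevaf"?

nevfoth

wunvasnoh and befah both end in -h yet inflect differently (wuwunvasnoh, befhoth), so the final letter is not what conditions the rule; the last vowel is.
"nevaf" has last vowel 'a'. The stems whose last vowel is 'a' (befah → befhoth, wumasat → wumastoth, pitefwap → pitefwpoth) delete the last vowel and add -oth.
So nevaf → nevfoth.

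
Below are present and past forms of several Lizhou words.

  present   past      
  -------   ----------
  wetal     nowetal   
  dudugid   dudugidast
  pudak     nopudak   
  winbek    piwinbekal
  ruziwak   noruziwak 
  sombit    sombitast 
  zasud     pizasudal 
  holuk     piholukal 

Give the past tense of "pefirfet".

pipefirfetal

dudugid and zasud both end in -d yet inflect differently (dudugidast, pizasudal), so the final letter is not what conditions the rule; the last vowel is.
"pefirfet" has last vowel 'e'. The one such stem in the data (winbek → piwinbekal) adds pi- … -al around the stem, so the same rule applies.
The other patterns: stems whose last vowel is 'a' add the prefix no-; stems whose last vowel is 'i' add -ast.
So pefirfet → pipefirfetal.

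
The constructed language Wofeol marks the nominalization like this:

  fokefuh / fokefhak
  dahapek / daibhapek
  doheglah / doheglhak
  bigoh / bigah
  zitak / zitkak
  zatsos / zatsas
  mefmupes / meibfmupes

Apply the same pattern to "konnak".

konnkak

bigoh and fokefuh both end in -h yet inflect differently (bigah, fokefhak), so the final letter is not what conditions the rule; the last vowel is.
"konnak" has last vowel 'a'. The stems whose last vowel is 'a' (zitak → zitkak, doheglah → doheglhak) delete the last vowel and add -ak.
So konnak → konnkak.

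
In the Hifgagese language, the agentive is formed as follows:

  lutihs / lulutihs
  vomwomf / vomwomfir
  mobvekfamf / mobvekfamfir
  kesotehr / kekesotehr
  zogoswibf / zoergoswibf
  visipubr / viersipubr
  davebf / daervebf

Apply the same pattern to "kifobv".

kierfobv

visipubr and kesotehr both end in -r yet inflect differently (viersipubr, kekesotehr), so the final letter is not what conditions the rule; the second-to-last letter is.
"kifobv" has second-to-last letter 'b'. The stems whose second-to-last letter is 'b' (visipubr → viersipubr, davebf → daervebf, zogoswibf → zoergoswibf) insert -er- after the first vowel.
So kifobv → kierfobv.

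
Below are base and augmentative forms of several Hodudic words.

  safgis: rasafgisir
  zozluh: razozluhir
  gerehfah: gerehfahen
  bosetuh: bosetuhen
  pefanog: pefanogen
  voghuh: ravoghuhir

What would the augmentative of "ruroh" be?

rarurohir

zozluh and bosetuh both end in -h yet inflect differently (razozluhir, bosetuhen), so the final letter is not what conditions the rule; the number of vowels is.
"ruroh" has 2 vowels. The stems with 2 vowels (safgis → rasafgisir, zozluh → razozluhir, voghuh → ravoghuhir) add ra- … -ir around the stem.
The other pattern: stems with 3 vowels add -en.
So ruroh → rarurohir.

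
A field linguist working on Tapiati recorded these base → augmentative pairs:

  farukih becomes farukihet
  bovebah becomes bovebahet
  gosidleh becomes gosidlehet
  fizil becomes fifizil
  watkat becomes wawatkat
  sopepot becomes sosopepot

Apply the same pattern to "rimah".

rimahet

farukih and fizil both have last vowel 'i' yet inflect differently (farukihet, fifizil), so the last vowel is not what conditions the rule; the final letter is.
"rimah" ends in -h. The stems ending in -h (farukih → farukihet, bovebah → bovebahet, gosidleh → gosidlehet) add -et.
The other pattern: stems ending in -l or -t repeat the first consonant+vowel as a prefix.
So rimah → rimahet.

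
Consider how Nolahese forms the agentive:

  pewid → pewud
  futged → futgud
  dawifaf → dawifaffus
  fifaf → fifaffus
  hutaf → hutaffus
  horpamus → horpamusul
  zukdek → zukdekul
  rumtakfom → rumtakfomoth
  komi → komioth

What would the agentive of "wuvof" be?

wuvoffus

futged and zukdek both have last vowel 'e' yet inflect differently (futgud, zukdekul), so the last vowel is not what conditions the rule; the final letter is.
"wuvof" ends in -f. The stems ending in -f (dawifaf → dawifaffus, fifaf → fifaffus, hutaf → hutaffus) double the final consonant and add -us.
So wuvof → wuvoffus.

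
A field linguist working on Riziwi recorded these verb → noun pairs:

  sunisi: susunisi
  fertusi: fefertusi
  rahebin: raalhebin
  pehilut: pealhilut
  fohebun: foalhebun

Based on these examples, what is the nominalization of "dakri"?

"dakri" ends in a vowel. The stems ending in a vowel (sunisi → susunisi, fertusi → fefertusi) repeat the first consonant+vowel as a prefix.
So dakri → dadakri.

dadakri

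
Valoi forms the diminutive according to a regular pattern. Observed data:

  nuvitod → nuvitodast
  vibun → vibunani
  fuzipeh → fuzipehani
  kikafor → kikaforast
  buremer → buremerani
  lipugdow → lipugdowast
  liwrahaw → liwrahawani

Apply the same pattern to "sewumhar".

sewumharani

kikafor and buremer both end in -r yet inflect differently (kikaforast, buremerani), so the final letter is not what conditions the rule; the last vowel is.
"sewumhar" has last vowel 'a'. The one such stem in the data (liwrahaw → liwrahawani) adds -ani, so the same rule applies.
The other pattern: stems whose last vowel is 'o' add -ast.
So sewumhar → sewumharani.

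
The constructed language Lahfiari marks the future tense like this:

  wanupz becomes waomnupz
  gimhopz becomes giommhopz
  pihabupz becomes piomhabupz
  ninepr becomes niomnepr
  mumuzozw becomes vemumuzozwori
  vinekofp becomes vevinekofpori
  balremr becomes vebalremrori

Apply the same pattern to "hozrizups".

ninepr and balremr both end in -r yet inflect differently (niomnepr, vebalremrori), so the final letter is not what conditions the rule; the second-to-last letter is.
"hozrizups" has second-to-last letter 'p'. The stems whose second-to-last letter is 'p' (wanupz → waomnupz, gimhopz → giommhopz, pihabupz → piomhabupz) insert -om- after the first vowel.
So hozrizups → hoomzrizups.

hoomzrizups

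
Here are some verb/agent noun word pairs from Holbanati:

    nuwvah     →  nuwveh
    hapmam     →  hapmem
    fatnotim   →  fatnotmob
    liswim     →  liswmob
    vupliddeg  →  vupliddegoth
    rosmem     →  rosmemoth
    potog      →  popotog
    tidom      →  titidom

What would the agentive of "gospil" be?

"gospil" has last vowel 'i'. The stems whose last vowel is 'i' (fatnotim → fatnotmob, liswim → liswmob) delete the last vowel and add -ob.
The other patterns: stems whose last vowel is 'a' change the last vowel to 'e'; stems whose last vowel is 'e' add -oth; stems whose last vowel is 'o' repeat the first consonant+vowel as a prefix.
So gospil → gosplob.

gosplob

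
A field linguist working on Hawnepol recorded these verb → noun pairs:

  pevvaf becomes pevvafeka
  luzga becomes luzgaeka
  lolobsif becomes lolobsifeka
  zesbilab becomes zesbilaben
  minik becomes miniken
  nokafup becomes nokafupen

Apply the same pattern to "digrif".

pevvaf and zesbilab both have last vowel 'a' yet inflect differently (pevvafeka, zesbilaben), so the last vowel is not what conditions the rule; the final letter is.
"digrif" ends in -f. The stems ending in -f (pevvaf → pevvafeka, lolobsif → lolobsifeka) add -eka.
The other pattern: stems ending in -b, -k or -p add -en.
So digrif → digrifeka.

digrifeka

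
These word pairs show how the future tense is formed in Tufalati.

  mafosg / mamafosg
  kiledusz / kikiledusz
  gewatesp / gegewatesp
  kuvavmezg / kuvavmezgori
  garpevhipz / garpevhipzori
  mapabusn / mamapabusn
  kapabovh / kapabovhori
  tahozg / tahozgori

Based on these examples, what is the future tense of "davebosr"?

dadavebosr

kiledusz and garpevhipz both end in -z yet inflect differently (kikiledusz, garpevhipzori), so the final letter is not what conditions the rule; the second-to-last letter is.
"davebosr" has second-to-last letter 's'. The stems whose second-to-last letter is 's' (mafosg → mamafosg, mapabusn → mamapabusn, gewatesp → gegewatesp) repeat the first consonant+vowel as a prefix.
The other pattern: stems whose second-to-last letter is 'p', 'v' or 'z' add -ori.
So davebosr → dadavebosr.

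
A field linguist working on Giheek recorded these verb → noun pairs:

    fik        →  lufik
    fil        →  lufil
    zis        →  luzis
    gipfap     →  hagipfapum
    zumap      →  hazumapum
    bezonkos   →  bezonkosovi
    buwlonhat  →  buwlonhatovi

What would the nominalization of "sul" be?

lusul

zis and bezonkos both end in -s yet inflect differently (luzis, bezonkosovi), so the final letter is not what conditions the rule; the number of vowels is.
"sul" has 1 vowel. The stems with 1 vowel (fik → lufik, fil → lufil, zis → luzis) add the prefix lu-.
So sul → lusul.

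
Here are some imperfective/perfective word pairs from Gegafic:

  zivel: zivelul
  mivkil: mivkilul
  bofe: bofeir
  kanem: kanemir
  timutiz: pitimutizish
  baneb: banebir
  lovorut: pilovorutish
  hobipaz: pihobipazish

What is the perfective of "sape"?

sapeir

"sape" ends in -e. The one such stem in the data (bofe → bofeir) adds -ir, so the same rule applies.
So sape → sapeir.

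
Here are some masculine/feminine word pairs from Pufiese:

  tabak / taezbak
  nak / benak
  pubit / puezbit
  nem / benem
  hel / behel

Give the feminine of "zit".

bezit

nak and tabak both end in -k yet inflect differently (benak, taezbak), so the final letter is not what conditions the rule; the number of vowels is.
"zit" has 1 vowel. The stems with 1 vowel (hel → behel, nem → benem, nak → benak) add the prefix be-.
So zit → bezit.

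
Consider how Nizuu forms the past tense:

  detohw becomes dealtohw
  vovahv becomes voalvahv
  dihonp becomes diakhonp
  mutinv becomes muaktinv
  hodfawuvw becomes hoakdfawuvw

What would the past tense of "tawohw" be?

taalwohw

vovahv and mutinv both end in -v yet inflect differently (voalvahv, muaktinv), so the final letter is not what conditions the rule; the second-to-last letter is.
"tawohw" has second-to-last letter 'h'. The stems whose second-to-last letter is 'h' (detohw → dealtohw, vovahv → voalvahv) insert -al- after the first vowel.
The other pattern: stems whose second-to-last letter is 'n' or 'v' insert -ak- after the first vowel.
So tawohw → taalwohw.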